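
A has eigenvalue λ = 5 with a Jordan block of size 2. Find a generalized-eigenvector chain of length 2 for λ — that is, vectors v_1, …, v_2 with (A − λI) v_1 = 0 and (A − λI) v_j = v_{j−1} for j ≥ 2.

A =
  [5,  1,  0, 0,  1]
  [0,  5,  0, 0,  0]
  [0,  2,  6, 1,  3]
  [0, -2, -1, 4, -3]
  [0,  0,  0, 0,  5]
A Jordan chain for λ = 5 of length 2:
v_1 = (1, 0, 2, -2, 0)ᵀ
v_2 = (0, 1, 0, 0, 0)ᵀ

Let N = A − (5)·I. We want v_2 with N^2 v_2 = 0 but N^1 v_2 ≠ 0; then v_{j-1} := N · v_j for j = 2, …, 2.

Pick v_2 = (0, 1, 0, 0, 0)ᵀ.
Then v_1 = N · v_2 = (1, 0, 2, -2, 0)ᵀ.

Sanity check: (A − (5)·I) v_1 = (0, 0, 0, 0, 0)ᵀ = 0. ✓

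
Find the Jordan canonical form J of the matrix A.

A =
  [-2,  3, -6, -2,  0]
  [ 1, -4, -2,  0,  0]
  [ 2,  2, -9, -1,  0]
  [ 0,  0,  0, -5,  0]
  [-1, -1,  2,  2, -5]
J_2(-5) ⊕ J_2(-5) ⊕ J_1(-5)

The characteristic polynomial is
  det(x·I − A) = x^5 + 25*x^4 + 250*x^3 + 1250*x^2 + 3125*x + 3125 = (x + 5)^5

Eigenvalues and multiplicities (the geometric multiplicity of λ is n − rank(A − λI), which equals the number of Jordan blocks for λ):
  λ = -5: algebraic multiplicity = 5, geometric multiplicity = 3

Determining the block sizes for each eigenvalue:
  λ = -5: with am = 5 and gm = 3, the partition is not yet determined (e.g. several partitions of 5 into 3 parts exist). Let N = A − (-5)·I. Computing rank(N^1) = 2, rank(N^2) = 0; the number of blocks of size ≥ j is rank(N^{j−1}) − rank(N^j), giving [3, 2]. So we have 2 block(s) of size 2, 1 block(s) of size 1 → block sizes [2, 2, 1]

Assembling the blocks gives a Jordan form
J =
  [-5,  1,  0,  0,  0]
  [ 0, -5,  0,  0,  0]
  [ 0,  0, -5,  1,  0]
  [ 0,  0,  0, -5,  0]
  [ 0,  0,  0,  0, -5]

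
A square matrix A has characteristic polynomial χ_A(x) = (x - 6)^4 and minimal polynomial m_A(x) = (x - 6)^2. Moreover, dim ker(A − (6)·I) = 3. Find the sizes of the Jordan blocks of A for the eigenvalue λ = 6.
Block sizes for λ = 6: [2, 1, 1]

Step 1 — from the characteristic polynomial, algebraic multiplicity of λ = 6 is 4. From dim ker(A − (6)·I) = 3, there are exactly 3 Jordan blocks for λ = 6.
Step 2 — from the minimal polynomial, the factor (x − 6)^2 tells us the largest block for λ = 6 has size 2.
Step 3 — with total size 4, 3 blocks, and largest block 2, the block sizes (in nonincreasing order) are [2, 1, 1].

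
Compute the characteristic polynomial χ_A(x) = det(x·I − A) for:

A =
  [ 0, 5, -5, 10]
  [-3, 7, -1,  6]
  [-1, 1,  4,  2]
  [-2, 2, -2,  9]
x^4 - 20*x^3 + 150*x^2 - 500*x + 625

Expanding det(x·I − A) (e.g. by cofactor expansion or by noting that A is similar to its Jordan form J, which has the same characteristic polynomial as A) gives
  χ_A(x) = x^4 - 20*x^3 + 150*x^2 - 500*x + 625
which factors as (x - 5)^4. The eigenvalues (with algebraic multiplicities) are λ = 5 with multiplicity 4.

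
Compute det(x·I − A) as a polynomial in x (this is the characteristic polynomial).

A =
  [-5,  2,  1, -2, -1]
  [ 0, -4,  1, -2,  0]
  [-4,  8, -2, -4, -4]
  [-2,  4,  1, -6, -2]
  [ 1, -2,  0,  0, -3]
x^5 + 20*x^4 + 160*x^3 + 640*x^2 + 1280*x + 1024

Expanding det(x·I − A) (e.g. by cofactor expansion or by noting that A is similar to its Jordan form J, which has the same characteristic polynomial as A) gives
  χ_A(x) = x^5 + 20*x^4 + 160*x^3 + 640*x^2 + 1280*x + 1024
which factors as (x + 4)^5. The eigenvalues (with algebraic multiplicities) are λ = -4 with multiplicity 5.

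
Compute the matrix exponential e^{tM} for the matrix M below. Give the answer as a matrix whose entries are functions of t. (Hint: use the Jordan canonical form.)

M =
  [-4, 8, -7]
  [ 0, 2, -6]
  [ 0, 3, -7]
e^{tM} =
  [exp(-4*t), -t*exp(-4*t) + 3*exp(-t) - 3*exp(-4*t), 2*t*exp(-4*t) - 3*exp(-t) + 3*exp(-4*t)]
  [0, 2*exp(-t) - exp(-4*t), -2*exp(-t) + 2*exp(-4*t)]
  [0, exp(-t) - exp(-4*t), -exp(-t) + 2*exp(-4*t)]

Strategy: write M = P · J · P⁻¹ where J is a Jordan canonical form, so e^{tM} = P · e^{tJ} · P⁻¹, and e^{tJ} can be computed block-by-block.

M has Jordan form
J =
  [-4,  1,  0]
  [ 0, -4,  0]
  [ 0,  0, -1]
(up to reordering of blocks).

Per-block formulas:
  For a 2×2 Jordan block J_2(-4): exp(t · J_2(-4)) = e^(-4t)·(I + t·N), where N is the 2×2 nilpotent shift.
  For a 1×1 block at λ = -1: exp(t · [-1]) = [e^(-1t)].

After assembling e^{tJ} and conjugating by P, we get:

e^{tM} =
  [exp(-4*t), -t*exp(-4*t) + 3*exp(-t) - 3*exp(-4*t), 2*t*exp(-4*t) - 3*exp(-t) + 3*exp(-4*t)]
  [0, 2*exp(-t) - exp(-4*t), -2*exp(-t) + 2*exp(-4*t)]
  [0, exp(-t) - exp(-4*t), -exp(-t) + 2*exp(-4*t)]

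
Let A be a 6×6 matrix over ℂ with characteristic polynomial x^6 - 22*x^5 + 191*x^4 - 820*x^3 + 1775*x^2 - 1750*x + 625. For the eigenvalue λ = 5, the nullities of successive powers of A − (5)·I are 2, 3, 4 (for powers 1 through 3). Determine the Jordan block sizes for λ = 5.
Block sizes for λ = 5: [3, 1]

From the dimensions of kernels of powers, the number of Jordan blocks of size at least j is d_j − d_{j−1} where d_j = dim ker(N^j) (with d_0 = 0). Computing the differences gives [2, 1, 1].
The number of blocks of size exactly k is (#blocks of size ≥ k) − (#blocks of size ≥ k + 1), so the partition is: 1 block(s) of size 1, 1 block(s) of size 3.
In nonincreasing order the block sizes are [3, 1].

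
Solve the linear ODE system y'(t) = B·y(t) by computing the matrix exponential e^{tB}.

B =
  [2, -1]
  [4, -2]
e^{tB} =
  [2*t + 1, -t]
  [4*t, 1 - 2*t]

Strategy: write B = P · J · P⁻¹ where J is a Jordan canonical form, so e^{tB} = P · e^{tJ} · P⁻¹, and e^{tJ} can be computed block-by-block.

B has Jordan form
J =
  [0, 1]
  [0, 0]
(up to reordering of blocks).

Per-block formulas:
  For a 2×2 Jordan block J_2(0): exp(t · J_2(0)) = e^(0t)·(I + t·N), where N is the 2×2 nilpotent shift.

After assembling e^{tJ} and conjugating by P, we get:

e^{tB} =
  [2*t + 1, -t]
  [4*t, 1 - 2*t]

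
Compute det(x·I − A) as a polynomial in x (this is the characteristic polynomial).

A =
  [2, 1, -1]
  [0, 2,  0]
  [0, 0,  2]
x^3 - 6*x^2 + 12*x - 8

Expanding det(x·I − A) (e.g. by cofactor expansion or by noting that A is similar to its Jordan form J, which has the same characteristic polynomial as A) gives
  χ_A(x) = x^3 - 6*x^2 + 12*x - 8
which factors as (x - 2)^3. The eigenvalues (with algebraic multiplicities) are λ = 2 with multiplicity 3.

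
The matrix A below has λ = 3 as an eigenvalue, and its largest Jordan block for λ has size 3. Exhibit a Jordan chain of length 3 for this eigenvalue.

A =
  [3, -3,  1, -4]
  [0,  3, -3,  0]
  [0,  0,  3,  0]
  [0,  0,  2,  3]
A Jordan chain for λ = 3 of length 3:
v_1 = (1, 0, 0, 0)ᵀ
v_2 = (1, -3, 0, 2)ᵀ
v_3 = (0, 0, 1, 0)ᵀ

Let N = A − (3)·I. We want v_3 with N^3 v_3 = 0 but N^2 v_3 ≠ 0; then v_{j-1} := N · v_j for j = 3, …, 2.

Pick v_3 = (0, 0, 1, 0)ᵀ.
Then v_2 = N · v_3 = (1, -3, 0, 2)ᵀ.
Then v_1 = N · v_2 = (1, 0, 0, 0)ᵀ.

Sanity check: (A − (3)·I) v_1 = (0, 0, 0, 0)ᵀ = 0. ✓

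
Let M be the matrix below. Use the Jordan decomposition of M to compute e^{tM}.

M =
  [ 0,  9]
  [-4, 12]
e^{tM} =
  [-6*t*exp(6*t) + exp(6*t), 9*t*exp(6*t)]
  [-4*t*exp(6*t), 6*t*exp(6*t) + exp(6*t)]

Strategy: write M = P · J · P⁻¹ where J is a Jordan canonical form, so e^{tM} = P · e^{tJ} · P⁻¹, and e^{tJ} can be computed block-by-block.

M has Jordan form
J =
  [6, 1]
  [0, 6]
(up to reordering of blocks).

Per-block formulas:
  For a 2×2 Jordan block J_2(6): exp(t · J_2(6)) = e^(6t)·(I + t·N), where N is the 2×2 nilpotent shift.

After assembling e^{tJ} and conjugating by P, we get:

e^{tM} =
  [-6*t*exp(6*t) + exp(6*t), 9*t*exp(6*t)]
  [-4*t*exp(6*t), 6*t*exp(6*t) + exp(6*t)]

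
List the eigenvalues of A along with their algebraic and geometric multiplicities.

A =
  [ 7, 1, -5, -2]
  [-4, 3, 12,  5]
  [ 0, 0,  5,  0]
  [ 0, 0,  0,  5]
λ = 5: alg = 4, geom = 2

Step 1 — factor the characteristic polynomial to read off the algebraic multiplicities:
  χ_A(x) = (x - 5)^4

Step 2 — compute geometric multiplicities via the rank-nullity identity g(λ) = n − rank(A − λI):
  rank(A − (5)·I) = 2, so dim ker(A − (5)·I) = n − 2 = 2

Summary:
  λ = 5: algebraic multiplicity = 4, geometric multiplicity = 2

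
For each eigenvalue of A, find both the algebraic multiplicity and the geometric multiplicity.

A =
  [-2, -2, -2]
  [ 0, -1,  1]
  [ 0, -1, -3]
λ = -2: alg = 3, geom = 2

Step 1 — factor the characteristic polynomial to read off the algebraic multiplicities:
  χ_A(x) = (x + 2)^3

Step 2 — compute geometric multiplicities via the rank-nullity identity g(λ) = n − rank(A − λI):
  rank(A − (-2)·I) = 1, so dim ker(A − (-2)·I) = n − 1 = 2

Summary:
  λ = -2: algebraic multiplicity = 3, geometric multiplicity = 2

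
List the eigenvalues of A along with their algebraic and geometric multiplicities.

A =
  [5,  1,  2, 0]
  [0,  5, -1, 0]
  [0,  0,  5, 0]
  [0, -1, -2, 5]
λ = 5: alg = 4, geom = 2

Step 1 — factor the characteristic polynomial to read off the algebraic multiplicities:
  χ_A(x) = (x - 5)^4

Step 2 — compute geometric multiplicities via the rank-nullity identity g(λ) = n − rank(A − λI):
  rank(A − (5)·I) = 2, so dim ker(A − (5)·I) = n − 2 = 2

Summary:
  λ = 5: algebraic multiplicity = 4, geometric multiplicity = 2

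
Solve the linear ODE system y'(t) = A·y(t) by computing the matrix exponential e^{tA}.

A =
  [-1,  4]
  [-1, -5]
e^{tA} =
  [2*t*exp(-3*t) + exp(-3*t), 4*t*exp(-3*t)]
  [-t*exp(-3*t), -2*t*exp(-3*t) + exp(-3*t)]

Strategy: write A = P · J · P⁻¹ where J is a Jordan canonical form, so e^{tA} = P · e^{tJ} · P⁻¹, and e^{tJ} can be computed block-by-block.

A has Jordan form
J =
  [-3,  1]
  [ 0, -3]
(up to reordering of blocks).

Per-block formulas:
  For a 2×2 Jordan block J_2(-3): exp(t · J_2(-3)) = e^(-3t)·(I + t·N), where N is the 2×2 nilpotent shift.

After assembling e^{tJ} and conjugating by P, we get:

e^{tA} =
  [2*t*exp(-3*t) + exp(-3*t), 4*t*exp(-3*t)]
  [-t*exp(-3*t), -2*t*exp(-3*t) + exp(-3*t)]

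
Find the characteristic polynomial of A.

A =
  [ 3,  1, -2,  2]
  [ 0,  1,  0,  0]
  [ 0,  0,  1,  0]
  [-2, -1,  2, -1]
x^4 - 4*x^3 + 6*x^2 - 4*x + 1

Expanding det(x·I − A) (e.g. by cofactor expansion or by noting that A is similar to its Jordan form J, which has the same characteristic polynomial as A) gives
  χ_A(x) = x^4 - 4*x^3 + 6*x^2 - 4*x + 1
which factors as (x - 1)^4. The eigenvalues (with algebraic multiplicities) are λ = 1 with multiplicity 4.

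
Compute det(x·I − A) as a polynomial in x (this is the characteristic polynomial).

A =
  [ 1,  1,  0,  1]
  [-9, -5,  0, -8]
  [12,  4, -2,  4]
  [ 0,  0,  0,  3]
x^4 + 3*x^3 - 6*x^2 - 28*x - 24

Expanding det(x·I − A) (e.g. by cofactor expansion or by noting that A is similar to its Jordan form J, which has the same characteristic polynomial as A) gives
  χ_A(x) = x^4 + 3*x^3 - 6*x^2 - 28*x - 24
which factors as (x - 3)*(x + 2)^3. The eigenvalues (with algebraic multiplicities) are λ = -2 with multiplicity 3, λ = 3 with multiplicity 1.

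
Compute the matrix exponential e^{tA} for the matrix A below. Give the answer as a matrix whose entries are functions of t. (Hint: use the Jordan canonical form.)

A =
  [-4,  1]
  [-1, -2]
e^{tA} =
  [-t*exp(-3*t) + exp(-3*t), t*exp(-3*t)]
  [-t*exp(-3*t), t*exp(-3*t) + exp(-3*t)]

Strategy: write A = P · J · P⁻¹ where J is a Jordan canonical form, so e^{tA} = P · e^{tJ} · P⁻¹, and e^{tJ} can be computed block-by-block.

A has Jordan form
J =
  [-3,  1]
  [ 0, -3]
(up to reordering of blocks).

Per-block formulas:
  For a 2×2 Jordan block J_2(-3): exp(t · J_2(-3)) = e^(-3t)·(I + t·N), where N is the 2×2 nilpotent shift.

After assembling e^{tJ} and conjugating by P, we get:

e^{tA} =
  [-t*exp(-3*t) + exp(-3*t), t*exp(-3*t)]
  [-t*exp(-3*t), t*exp(-3*t) + exp(-3*t)]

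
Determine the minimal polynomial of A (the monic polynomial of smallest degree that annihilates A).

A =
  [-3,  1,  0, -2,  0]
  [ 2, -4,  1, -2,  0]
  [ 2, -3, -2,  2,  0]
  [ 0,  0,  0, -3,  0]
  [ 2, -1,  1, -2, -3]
x^3 + 9*x^2 + 27*x + 27

The characteristic polynomial is χ_A(x) = (x + 3)^5, so the eigenvalues are known. The minimal polynomial is
  m_A(x) = Π_λ (x − λ)^{k_λ}
where k_λ is the size of the *largest* Jordan block for λ (equivalently, the smallest k with (A − λI)^k v = 0 for every generalised eigenvector v of λ).

  λ = -3: largest Jordan block has size 3, contributing (x + 3)^3

So m_A(x) = (x + 3)^3 = x^3 + 9*x^2 + 27*x + 27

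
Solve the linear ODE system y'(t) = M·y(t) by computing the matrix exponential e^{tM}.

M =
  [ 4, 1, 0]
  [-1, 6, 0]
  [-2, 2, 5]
e^{tM} =
  [-t*exp(5*t) + exp(5*t), t*exp(5*t), 0]
  [-t*exp(5*t), t*exp(5*t) + exp(5*t), 0]
  [-2*t*exp(5*t), 2*t*exp(5*t), exp(5*t)]

Strategy: write M = P · J · P⁻¹ where J is a Jordan canonical form, so e^{tM} = P · e^{tJ} · P⁻¹, and e^{tJ} can be computed block-by-block.

M has Jordan form
J =
  [5, 1, 0]
  [0, 5, 0]
  [0, 0, 5]
(up to reordering of blocks).

Per-block formulas:
  For a 1×1 block at λ = 5: exp(t · [5]) = [e^(5t)].
  For a 2×2 Jordan block J_2(5): exp(t · J_2(5)) = e^(5t)·(I + t·N), where N is the 2×2 nilpotent shift.

After assembling e^{tJ} and conjugating by P, we get:

e^{tM} =
  [-t*exp(5*t) + exp(5*t), t*exp(5*t), 0]
  [-t*exp(5*t), t*exp(5*t) + exp(5*t), 0]
  [-2*t*exp(5*t), 2*t*exp(5*t), exp(5*t)]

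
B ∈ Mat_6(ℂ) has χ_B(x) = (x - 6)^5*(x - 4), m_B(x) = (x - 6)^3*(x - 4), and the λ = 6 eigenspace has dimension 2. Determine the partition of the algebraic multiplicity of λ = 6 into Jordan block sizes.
Block sizes for λ = 6: [3, 2]

Step 1 — from the characteristic polynomial, algebraic multiplicity of λ = 6 is 5. From dim ker(B − (6)·I) = 2, there are exactly 2 Jordan blocks for λ = 6.
Step 2 — from the minimal polynomial, the factor (x − 6)^3 tells us the largest block for λ = 6 has size 3.
Step 3 — with total size 5, 2 blocks, and largest block 3, the block sizes (in nonincreasing order) are [3, 2].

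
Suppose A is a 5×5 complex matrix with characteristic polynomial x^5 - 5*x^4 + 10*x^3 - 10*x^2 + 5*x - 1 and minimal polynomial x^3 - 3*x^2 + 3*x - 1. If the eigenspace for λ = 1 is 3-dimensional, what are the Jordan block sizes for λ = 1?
Block sizes for λ = 1: [3, 1, 1]

Step 1 — from the characteristic polynomial, algebraic multiplicity of λ = 1 is 5. From dim ker(A − (1)·I) = 3, there are exactly 3 Jordan blocks for λ = 1.
Step 2 — from the minimal polynomial, the factor (x − 1)^3 tells us the largest block for λ = 1 has size 3.
Step 3 — with total size 5, 3 blocks, and largest block 3, the block sizes (in nonincreasing order) are [3, 1, 1].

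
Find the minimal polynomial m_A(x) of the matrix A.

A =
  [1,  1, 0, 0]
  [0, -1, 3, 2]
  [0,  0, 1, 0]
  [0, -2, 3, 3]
x^3 - 3*x^2 + 3*x - 1

The characteristic polynomial is χ_A(x) = (x - 1)^4, so the eigenvalues are known. The minimal polynomial is
  m_A(x) = Π_λ (x − λ)^{k_λ}
where k_λ is the size of the *largest* Jordan block for λ (equivalently, the smallest k with (A − λI)^k v = 0 for every generalised eigenvector v of λ).

  λ = 1: largest Jordan block has size 3, contributing (x − 1)^3

So m_A(x) = (x - 1)^3 = x^3 - 3*x^2 + 3*x - 1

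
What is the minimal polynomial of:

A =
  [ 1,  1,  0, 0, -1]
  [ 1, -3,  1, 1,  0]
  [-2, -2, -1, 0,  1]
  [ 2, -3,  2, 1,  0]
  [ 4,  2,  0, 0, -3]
x^3 + 3*x^2 + 3*x + 1

The characteristic polynomial is χ_A(x) = (x + 1)^5, so the eigenvalues are known. The minimal polynomial is
  m_A(x) = Π_λ (x − λ)^{k_λ}
where k_λ is the size of the *largest* Jordan block for λ (equivalently, the smallest k with (A − λI)^k v = 0 for every generalised eigenvector v of λ).

  λ = -1: largest Jordan block has size 3, contributing (x + 1)^3

So m_A(x) = (x + 1)^3 = x^3 + 3*x^2 + 3*x + 1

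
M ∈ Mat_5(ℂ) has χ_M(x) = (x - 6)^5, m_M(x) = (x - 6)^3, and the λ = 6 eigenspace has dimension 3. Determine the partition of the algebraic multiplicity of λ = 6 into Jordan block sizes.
Block sizes for λ = 6: [3, 1, 1]

Step 1 — from the characteristic polynomial, algebraic multiplicity of λ = 6 is 5. From dim ker(M − (6)·I) = 3, there are exactly 3 Jordan blocks for λ = 6.
Step 2 — from the minimal polynomial, the factor (x − 6)^3 tells us the largest block for λ = 6 has size 3.
Step 3 — with total size 5, 3 blocks, and largest block 3, the block sizes (in nonincreasing order) are [3, 1, 1].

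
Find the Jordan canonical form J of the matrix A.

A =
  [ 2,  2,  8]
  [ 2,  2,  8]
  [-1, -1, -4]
J_2(0) ⊕ J_1(0)

The characteristic polynomial is
  det(x·I − A) = x^3

Eigenvalues and multiplicities (the geometric multiplicity of λ is n − rank(A − λI), which equals the number of Jordan blocks for λ):
  λ = 0: algebraic multiplicity = 3, geometric multiplicity = 2

Determining the block sizes for each eigenvalue:
  λ = 0: 2 blocks summing to 3 forces exactly one block of size 2 and the rest size 1 → block sizes [2, 1]

Assembling the blocks gives a Jordan form
J =
  [0, 1, 0]
  [0, 0, 0]
  [0, 0, 0]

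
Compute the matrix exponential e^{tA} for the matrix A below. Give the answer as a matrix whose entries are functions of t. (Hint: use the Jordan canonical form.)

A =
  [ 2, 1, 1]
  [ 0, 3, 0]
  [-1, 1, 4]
e^{tA} =
  [-t*exp(3*t) + exp(3*t), t*exp(3*t), t*exp(3*t)]
  [0, exp(3*t), 0]
  [-t*exp(3*t), t*exp(3*t), t*exp(3*t) + exp(3*t)]

Strategy: write A = P · J · P⁻¹ where J is a Jordan canonical form, so e^{tA} = P · e^{tJ} · P⁻¹, and e^{tJ} can be computed block-by-block.

A has Jordan form
J =
  [3, 1, 0]
  [0, 3, 0]
  [0, 0, 3]
(up to reordering of blocks).

Per-block formulas:
  For a 1×1 block at λ = 3: exp(t · [3]) = [e^(3t)].
  For a 2×2 Jordan block J_2(3): exp(t · J_2(3)) = e^(3t)·(I + t·N), where N is the 2×2 nilpotent shift.

After assembling e^{tJ} and conjugating by P, we get:

e^{tA} =
  [-t*exp(3*t) + exp(3*t), t*exp(3*t), t*exp(3*t)]
  [0, exp(3*t), 0]
  [-t*exp(3*t), t*exp(3*t), t*exp(3*t) + exp(3*t)]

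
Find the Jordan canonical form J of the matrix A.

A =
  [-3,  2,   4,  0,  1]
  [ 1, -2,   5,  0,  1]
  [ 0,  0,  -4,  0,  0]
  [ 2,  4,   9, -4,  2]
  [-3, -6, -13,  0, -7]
J_3(-4) ⊕ J_1(-4) ⊕ J_1(-4)

The characteristic polynomial is
  det(x·I − A) = x^5 + 20*x^4 + 160*x^3 + 640*x^2 + 1280*x + 1024 = (x + 4)^5

Eigenvalues and multiplicities (the geometric multiplicity of λ is n − rank(A − λI), which equals the number of Jordan blocks for λ):
  λ = -4: algebraic multiplicity = 5, geometric multiplicity = 3

Determining the block sizes for each eigenvalue:
  λ = -4: with am = 5 and gm = 3, the partition is not yet determined (e.g. several partitions of 5 into 3 parts exist). Let N = A − (-4)·I. Computing rank(N^1) = 2, rank(N^2) = 1, rank(N^3) = 0; the number of blocks of size ≥ j is rank(N^{j−1}) − rank(N^j), giving [3, 1, 1]. So we have 1 block(s) of size 3, 2 block(s) of size 1 → block sizes [3, 1, 1]

Assembling the blocks gives a Jordan form
J =
  [-4,  1,  0,  0,  0]
  [ 0, -4,  1,  0,  0]
  [ 0,  0, -4,  0,  0]
  [ 0,  0,  0, -4,  0]
  [ 0,  0,  0,  0, -4]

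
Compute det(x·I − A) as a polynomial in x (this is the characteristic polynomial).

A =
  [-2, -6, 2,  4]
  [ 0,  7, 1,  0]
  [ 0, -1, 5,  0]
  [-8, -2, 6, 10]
x^4 - 20*x^3 + 144*x^2 - 432*x + 432

Expanding det(x·I − A) (e.g. by cofactor expansion or by noting that A is similar to its Jordan form J, which has the same characteristic polynomial as A) gives
  χ_A(x) = x^4 - 20*x^3 + 144*x^2 - 432*x + 432
which factors as (x - 6)^3*(x - 2). The eigenvalues (with algebraic multiplicities) are λ = 2 with multiplicity 1, λ = 6 with multiplicity 3.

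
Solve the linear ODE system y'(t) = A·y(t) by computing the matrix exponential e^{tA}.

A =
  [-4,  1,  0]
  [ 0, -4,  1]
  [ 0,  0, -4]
e^{tA} =
  [exp(-4*t), t*exp(-4*t), t^2*exp(-4*t)/2]
  [0, exp(-4*t), t*exp(-4*t)]
  [0, 0, exp(-4*t)]

Strategy: write A = P · J · P⁻¹ where J is a Jordan canonical form, so e^{tA} = P · e^{tJ} · P⁻¹, and e^{tJ} can be computed block-by-block.

A has Jordan form
J =
  [-4,  1,  0]
  [ 0, -4,  1]
  [ 0,  0, -4]
(up to reordering of blocks).

Per-block formulas:
  For a 3×3 Jordan block J_3(-4): exp(t · J_3(-4)) = e^(-4t)·(I + t·N + (t^2/2)·N^2), where N is the 3×3 nilpotent shift.

After assembling e^{tJ} and conjugating by P, we get:

e^{tA} =
  [exp(-4*t), t*exp(-4*t), t^2*exp(-4*t)/2]
  [0, exp(-4*t), t*exp(-4*t)]
  [0, 0, exp(-4*t)]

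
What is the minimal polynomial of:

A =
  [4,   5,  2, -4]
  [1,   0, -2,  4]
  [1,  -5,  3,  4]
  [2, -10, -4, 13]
x^2 - 10*x + 25

The characteristic polynomial is χ_A(x) = (x - 5)^4, so the eigenvalues are known. The minimal polynomial is
  m_A(x) = Π_λ (x − λ)^{k_λ}
where k_λ is the size of the *largest* Jordan block for λ (equivalently, the smallest k with (A − λI)^k v = 0 for every generalised eigenvector v of λ).

  λ = 5: largest Jordan block has size 2, contributing (x − 5)^2

So m_A(x) = (x - 5)^2 = x^2 - 10*x + 25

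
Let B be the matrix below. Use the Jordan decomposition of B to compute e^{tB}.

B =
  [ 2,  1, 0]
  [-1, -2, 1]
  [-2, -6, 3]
e^{tB} =
  [t*exp(t) + exp(t), -t^2*exp(t) + t*exp(t), t^2*exp(t)/2]
  [-t*exp(t), t^2*exp(t) - 3*t*exp(t) + exp(t), -t^2*exp(t)/2 + t*exp(t)]
  [-2*t*exp(t), 2*t^2*exp(t) - 6*t*exp(t), -t^2*exp(t) + 2*t*exp(t) + exp(t)]

Strategy: write B = P · J · P⁻¹ where J is a Jordan canonical form, so e^{tB} = P · e^{tJ} · P⁻¹, and e^{tJ} can be computed block-by-block.

B has Jordan form
J =
  [1, 1, 0]
  [0, 1, 1]
  [0, 0, 1]
(up to reordering of blocks).

Per-block formulas:
  For a 3×3 Jordan block J_3(1): exp(t · J_3(1)) = e^(1t)·(I + t·N + (t^2/2)·N^2), where N is the 3×3 nilpotent shift.

After assembling e^{tJ} and conjugating by P, we get:

e^{tB} =
  [t*exp(t) + exp(t), -t^2*exp(t) + t*exp(t), t^2*exp(t)/2]
  [-t*exp(t), t^2*exp(t) - 3*t*exp(t) + exp(t), -t^2*exp(t)/2 + t*exp(t)]
  [-2*t*exp(t), 2*t^2*exp(t) - 6*t*exp(t), -t^2*exp(t) + 2*t*exp(t) + exp(t)]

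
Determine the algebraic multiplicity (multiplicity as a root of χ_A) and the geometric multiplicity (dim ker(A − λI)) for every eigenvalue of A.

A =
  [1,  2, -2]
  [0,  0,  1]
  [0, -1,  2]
λ = 1: alg = 3, geom = 2

Step 1 — factor the characteristic polynomial to read off the algebraic multiplicities:
  χ_A(x) = (x - 1)^3

Step 2 — compute geometric multiplicities via the rank-nullity identity g(λ) = n − rank(A − λI):
  rank(A − (1)·I) = 1, so dim ker(A − (1)·I) = n − 1 = 2

Summary:
  λ = 1: algebraic multiplicity = 3, geometric multiplicity = 2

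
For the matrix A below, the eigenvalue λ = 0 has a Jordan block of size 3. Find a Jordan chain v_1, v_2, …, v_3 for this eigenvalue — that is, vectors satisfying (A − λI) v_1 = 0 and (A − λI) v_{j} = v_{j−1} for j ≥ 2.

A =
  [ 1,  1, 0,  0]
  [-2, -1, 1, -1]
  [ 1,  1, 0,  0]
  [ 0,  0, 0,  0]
A Jordan chain for λ = 0 of length 3:
v_1 = (-1, 1, -1, 0)ᵀ
v_2 = (1, -2, 1, 0)ᵀ
v_3 = (1, 0, 0, 0)ᵀ

Let N = A − (0)·I. We want v_3 with N^3 v_3 = 0 but N^2 v_3 ≠ 0; then v_{j-1} := N · v_j for j = 3, …, 2.

Pick v_3 = (1, 0, 0, 0)ᵀ.
Then v_2 = N · v_3 = (1, -2, 1, 0)ᵀ.
Then v_1 = N · v_2 = (-1, 1, -1, 0)ᵀ.

Sanity check: (A − (0)·I) v_1 = (0, 0, 0, 0)ᵀ = 0. ✓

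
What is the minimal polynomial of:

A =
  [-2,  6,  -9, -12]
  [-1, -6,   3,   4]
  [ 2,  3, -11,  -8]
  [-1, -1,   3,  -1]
x^3 + 15*x^2 + 75*x + 125

The characteristic polynomial is χ_A(x) = (x + 5)^4, so the eigenvalues are known. The minimal polynomial is
  m_A(x) = Π_λ (x − λ)^{k_λ}
where k_λ is the size of the *largest* Jordan block for λ (equivalently, the smallest k with (A − λI)^k v = 0 for every generalised eigenvector v of λ).

  λ = -5: largest Jordan block has size 3, contributing (x + 5)^3

So m_A(x) = (x + 5)^3 = x^3 + 15*x^2 + 75*x + 125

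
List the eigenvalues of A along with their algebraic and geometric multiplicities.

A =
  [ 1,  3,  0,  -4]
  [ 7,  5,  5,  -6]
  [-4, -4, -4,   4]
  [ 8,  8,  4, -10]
λ = -2: alg = 4, geom = 2

Step 1 — factor the characteristic polynomial to read off the algebraic multiplicities:
  χ_A(x) = (x + 2)^4

Step 2 — compute geometric multiplicities via the rank-nullity identity g(λ) = n − rank(A − λI):
  rank(A − (-2)·I) = 2, so dim ker(A − (-2)·I) = n − 2 = 2

Summary:
  λ = -2: algebraic multiplicity = 4, geometric multiplicity = 2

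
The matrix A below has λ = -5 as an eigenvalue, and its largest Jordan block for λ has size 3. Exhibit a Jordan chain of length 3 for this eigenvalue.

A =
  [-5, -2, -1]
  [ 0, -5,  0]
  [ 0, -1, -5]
A Jordan chain for λ = -5 of length 3:
v_1 = (1, 0, 0)ᵀ
v_2 = (-2, 0, -1)ᵀ
v_3 = (0, 1, 0)ᵀ

Let N = A − (-5)·I. We want v_3 with N^3 v_3 = 0 but N^2 v_3 ≠ 0; then v_{j-1} := N · v_j for j = 3, …, 2.

Pick v_3 = (0, 1, 0)ᵀ.
Then v_2 = N · v_3 = (-2, 0, -1)ᵀ.
Then v_1 = N · v_2 = (1, 0, 0)ᵀ.

Sanity check: (A − (-5)·I) v_1 = (0, 0, 0)ᵀ = 0. ✓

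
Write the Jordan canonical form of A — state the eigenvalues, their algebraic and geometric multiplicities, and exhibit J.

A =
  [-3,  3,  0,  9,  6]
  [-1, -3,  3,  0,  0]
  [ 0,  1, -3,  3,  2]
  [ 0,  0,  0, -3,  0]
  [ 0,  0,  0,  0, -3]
J_3(-3) ⊕ J_1(-3) ⊕ J_1(-3)

The characteristic polynomial is
  det(x·I − A) = x^5 + 15*x^4 + 90*x^3 + 270*x^2 + 405*x + 243 = (x + 3)^5

Eigenvalues and multiplicities (the geometric multiplicity of λ is n − rank(A − λI), which equals the number of Jordan blocks for λ):
  λ = -3: algebraic multiplicity = 5, geometric multiplicity = 3

Determining the block sizes for each eigenvalue:
  λ = -3: with am = 5 and gm = 3, the partition is not yet determined (e.g. several partitions of 5 into 3 parts exist). Let N = A − (-3)·I. Computing rank(N^1) = 2, rank(N^2) = 1, rank(N^3) = 0; the number of blocks of size ≥ j is rank(N^{j−1}) − rank(N^j), giving [3, 1, 1]. So we have 1 block(s) of size 3, 2 block(s) of size 1 → block sizes [3, 1, 1]

Assembling the blocks gives a Jordan form
J =
  [-3,  1,  0,  0,  0]
  [ 0, -3,  1,  0,  0]
  [ 0,  0, -3,  0,  0]
  [ 0,  0,  0, -3,  0]
  [ 0,  0,  0,  0, -3]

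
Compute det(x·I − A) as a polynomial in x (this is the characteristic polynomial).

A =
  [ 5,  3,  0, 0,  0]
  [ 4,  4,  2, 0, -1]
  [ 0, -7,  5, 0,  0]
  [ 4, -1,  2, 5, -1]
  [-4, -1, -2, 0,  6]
x^5 - 25*x^4 + 250*x^3 - 1250*x^2 + 3125*x - 3125

Expanding det(x·I − A) (e.g. by cofactor expansion or by noting that A is similar to its Jordan form J, which has the same characteristic polynomial as A) gives
  χ_A(x) = x^5 - 25*x^4 + 250*x^3 - 1250*x^2 + 3125*x - 3125
which factors as (x - 5)^5. The eigenvalues (with algebraic multiplicities) are λ = 5 with multiplicity 5.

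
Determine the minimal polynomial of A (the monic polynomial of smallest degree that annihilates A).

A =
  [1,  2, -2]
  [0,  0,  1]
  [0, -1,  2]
x^2 - 2*x + 1

The characteristic polynomial is χ_A(x) = (x - 1)^3, so the eigenvalues are known. The minimal polynomial is
  m_A(x) = Π_λ (x − λ)^{k_λ}
where k_λ is the size of the *largest* Jordan block for λ (equivalently, the smallest k with (A − λI)^k v = 0 for every generalised eigenvector v of λ).

  λ = 1: largest Jordan block has size 2, contributing (x − 1)^2

So m_A(x) = (x - 1)^2 = x^2 - 2*x + 1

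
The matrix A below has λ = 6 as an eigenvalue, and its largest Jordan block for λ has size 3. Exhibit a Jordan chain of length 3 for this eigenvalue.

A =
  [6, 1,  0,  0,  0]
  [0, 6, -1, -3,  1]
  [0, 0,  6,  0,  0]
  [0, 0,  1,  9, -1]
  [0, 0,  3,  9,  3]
A Jordan chain for λ = 6 of length 3:
v_1 = (-1, 0, 0, 0, 0)ᵀ
v_2 = (0, -1, 0, 1, 3)ᵀ
v_3 = (0, 0, 1, 0, 0)ᵀ

Let N = A − (6)·I. We want v_3 with N^3 v_3 = 0 but N^2 v_3 ≠ 0; then v_{j-1} := N · v_j for j = 3, …, 2.

Pick v_3 = (0, 0, 1, 0, 0)ᵀ.
Then v_2 = N · v_3 = (0, -1, 0, 1, 3)ᵀ.
Then v_1 = N · v_2 = (-1, 0, 0, 0, 0)ᵀ.

Sanity check: (A − (6)·I) v_1 = (0, 0, 0, 0, 0)ᵀ = 0. ✓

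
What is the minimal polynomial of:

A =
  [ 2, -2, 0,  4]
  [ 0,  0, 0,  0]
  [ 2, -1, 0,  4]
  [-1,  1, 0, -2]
x^2

The characteristic polynomial is χ_A(x) = x^4, so the eigenvalues are known. The minimal polynomial is
  m_A(x) = Π_λ (x − λ)^{k_λ}
where k_λ is the size of the *largest* Jordan block for λ (equivalently, the smallest k with (A − λI)^k v = 0 for every generalised eigenvector v of λ).

  λ = 0: largest Jordan block has size 2, contributing (x − 0)^2

So m_A(x) = x^2 = x^2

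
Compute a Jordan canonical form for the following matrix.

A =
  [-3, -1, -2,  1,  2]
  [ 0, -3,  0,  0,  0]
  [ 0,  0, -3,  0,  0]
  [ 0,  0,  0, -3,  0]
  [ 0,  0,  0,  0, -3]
J_2(-3) ⊕ J_1(-3) ⊕ J_1(-3) ⊕ J_1(-3)

The characteristic polynomial is
  det(x·I − A) = x^5 + 15*x^4 + 90*x^3 + 270*x^2 + 405*x + 243 = (x + 3)^5

Eigenvalues and multiplicities (the geometric multiplicity of λ is n − rank(A − λI), which equals the number of Jordan blocks for λ):
  λ = -3: algebraic multiplicity = 5, geometric multiplicity = 4

Determining the block sizes for each eigenvalue:
  λ = -3: 4 blocks summing to 5 forces exactly one block of size 2 and the rest size 1 → block sizes [2, 1, 1, 1]

Assembling the blocks gives a Jordan form
J =
  [-3,  1,  0,  0,  0]
  [ 0, -3,  0,  0,  0]
  [ 0,  0, -3,  0,  0]
  [ 0,  0,  0, -3,  0]
  [ 0,  0,  0,  0, -3]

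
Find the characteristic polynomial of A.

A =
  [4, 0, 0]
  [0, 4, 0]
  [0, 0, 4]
x^3 - 12*x^2 + 48*x - 64

Expanding det(x·I − A) (e.g. by cofactor expansion or by noting that A is similar to its Jordan form J, which has the same characteristic polynomial as A) gives
  χ_A(x) = x^3 - 12*x^2 + 48*x - 64
which factors as (x - 4)^3. The eigenvalues (with algebraic multiplicities) are λ = 4 with multiplicity 3.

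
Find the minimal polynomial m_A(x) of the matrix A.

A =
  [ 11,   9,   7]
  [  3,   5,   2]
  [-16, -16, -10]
x^3 - 6*x^2 + 12*x - 8

The characteristic polynomial is χ_A(x) = (x - 2)^3, so the eigenvalues are known. The minimal polynomial is
  m_A(x) = Π_λ (x − λ)^{k_λ}
where k_λ is the size of the *largest* Jordan block for λ (equivalently, the smallest k with (A − λI)^k v = 0 for every generalised eigenvector v of λ).

  λ = 2: largest Jordan block has size 3, contributing (x − 2)^3

So m_A(x) = (x - 2)^3 = x^3 - 6*x^2 + 12*x - 8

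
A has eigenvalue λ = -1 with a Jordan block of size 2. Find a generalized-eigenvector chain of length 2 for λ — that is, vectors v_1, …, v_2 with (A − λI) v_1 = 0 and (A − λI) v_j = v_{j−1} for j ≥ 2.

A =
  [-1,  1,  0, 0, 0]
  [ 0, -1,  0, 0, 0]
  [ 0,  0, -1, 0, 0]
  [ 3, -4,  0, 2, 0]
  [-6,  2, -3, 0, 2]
A Jordan chain for λ = -1 of length 2:
v_1 = (1, 0, 0, -1, 2)ᵀ
v_2 = (1, 1, -2, 0, 0)ᵀ

Let N = A − (-1)·I. We want v_2 with N^2 v_2 = 0 but N^1 v_2 ≠ 0; then v_{j-1} := N · v_j for j = 2, …, 2.

Pick v_2 = (1, 1, -2, 0, 0)ᵀ.
Then v_1 = N · v_2 = (1, 0, 0, -1, 2)ᵀ.

Sanity check: (A − (-1)·I) v_1 = (0, 0, 0, 0, 0)ᵀ = 0. ✓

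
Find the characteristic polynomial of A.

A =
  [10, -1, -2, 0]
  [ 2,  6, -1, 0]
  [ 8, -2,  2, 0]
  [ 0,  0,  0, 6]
x^4 - 24*x^3 + 216*x^2 - 864*x + 1296

Expanding det(x·I − A) (e.g. by cofactor expansion or by noting that A is similar to its Jordan form J, which has the same characteristic polynomial as A) gives
  χ_A(x) = x^4 - 24*x^3 + 216*x^2 - 864*x + 1296
which factors as (x - 6)^4. The eigenvalues (with algebraic multiplicities) are λ = 6 with multiplicity 4.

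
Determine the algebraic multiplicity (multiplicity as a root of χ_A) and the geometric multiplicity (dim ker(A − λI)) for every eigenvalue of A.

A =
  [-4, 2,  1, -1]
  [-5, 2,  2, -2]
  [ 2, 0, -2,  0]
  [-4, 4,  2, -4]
λ = -2: alg = 4, geom = 2

Step 1 — factor the characteristic polynomial to read off the algebraic multiplicities:
  χ_A(x) = (x + 2)^4

Step 2 — compute geometric multiplicities via the rank-nullity identity g(λ) = n − rank(A − λI):
  rank(A − (-2)·I) = 2, so dim ker(A − (-2)·I) = n − 2 = 2

Summary:
  λ = -2: algebraic multiplicity = 4, geometric multiplicity = 2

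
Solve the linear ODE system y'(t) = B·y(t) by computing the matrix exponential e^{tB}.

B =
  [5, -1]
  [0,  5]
e^{tB} =
  [exp(5*t), -t*exp(5*t)]
  [0, exp(5*t)]

Strategy: write B = P · J · P⁻¹ where J is a Jordan canonical form, so e^{tB} = P · e^{tJ} · P⁻¹, and e^{tJ} can be computed block-by-block.

B has Jordan form
J =
  [5, 1]
  [0, 5]
(up to reordering of blocks).

Per-block formulas:
  For a 2×2 Jordan block J_2(5): exp(t · J_2(5)) = e^(5t)·(I + t·N), where N is the 2×2 nilpotent shift.

After assembling e^{tJ} and conjugating by P, we get:

e^{tB} =
  [exp(5*t), -t*exp(5*t)]
  [0, exp(5*t)]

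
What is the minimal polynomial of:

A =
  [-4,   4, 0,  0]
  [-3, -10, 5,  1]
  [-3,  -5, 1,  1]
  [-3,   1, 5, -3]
x^3 + 12*x^2 + 48*x + 64

The characteristic polynomial is χ_A(x) = (x + 4)^4, so the eigenvalues are known. The minimal polynomial is
  m_A(x) = Π_λ (x − λ)^{k_λ}
where k_λ is the size of the *largest* Jordan block for λ (equivalently, the smallest k with (A − λI)^k v = 0 for every generalised eigenvector v of λ).

  λ = -4: largest Jordan block has size 3, contributing (x + 4)^3

So m_A(x) = (x + 4)^3 = x^3 + 12*x^2 + 48*x + 64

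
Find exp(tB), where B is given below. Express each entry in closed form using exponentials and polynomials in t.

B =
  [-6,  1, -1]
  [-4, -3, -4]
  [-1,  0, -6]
e^{tB} =
  [-t^2*exp(-5*t) - t*exp(-5*t) + exp(-5*t), t^2*exp(-5*t)/2 + t*exp(-5*t), -t^2*exp(-5*t) - t*exp(-5*t)]
  [-4*t*exp(-5*t), 2*t*exp(-5*t) + exp(-5*t), -4*t*exp(-5*t)]
  [t^2*exp(-5*t) - t*exp(-5*t), -t^2*exp(-5*t)/2, t^2*exp(-5*t) - t*exp(-5*t) + exp(-5*t)]

Strategy: write B = P · J · P⁻¹ where J is a Jordan canonical form, so e^{tB} = P · e^{tJ} · P⁻¹, and e^{tJ} can be computed block-by-block.

B has Jordan form
J =
  [-5,  1,  0]
  [ 0, -5,  1]
  [ 0,  0, -5]
(up to reordering of blocks).

Per-block formulas:
  For a 3×3 Jordan block J_3(-5): exp(t · J_3(-5)) = e^(-5t)·(I + t·N + (t^2/2)·N^2), where N is the 3×3 nilpotent shift.

After assembling e^{tJ} and conjugating by P, we get:

e^{tB} =
  [-t^2*exp(-5*t) - t*exp(-5*t) + exp(-5*t), t^2*exp(-5*t)/2 + t*exp(-5*t), -t^2*exp(-5*t) - t*exp(-5*t)]
  [-4*t*exp(-5*t), 2*t*exp(-5*t) + exp(-5*t), -4*t*exp(-5*t)]
  [t^2*exp(-5*t) - t*exp(-5*t), -t^2*exp(-5*t)/2, t^2*exp(-5*t) - t*exp(-5*t) + exp(-5*t)]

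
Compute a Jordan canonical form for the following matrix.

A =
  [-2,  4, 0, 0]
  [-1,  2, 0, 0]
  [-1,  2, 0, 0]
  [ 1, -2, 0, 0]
J_2(0) ⊕ J_1(0) ⊕ J_1(0)

The characteristic polynomial is
  det(x·I − A) = x^4

Eigenvalues and multiplicities (the geometric multiplicity of λ is n − rank(A − λI), which equals the number of Jordan blocks for λ):
  λ = 0: algebraic multiplicity = 4, geometric multiplicity = 3

Determining the block sizes for each eigenvalue:
  λ = 0: 3 blocks summing to 4 forces exactly one block of size 2 and the rest size 1 → block sizes [2, 1, 1]

Assembling the blocks gives a Jordan form
J =
  [0, 1, 0, 0]
  [0, 0, 0, 0]
  [0, 0, 0, 0]
  [0, 0, 0, 0]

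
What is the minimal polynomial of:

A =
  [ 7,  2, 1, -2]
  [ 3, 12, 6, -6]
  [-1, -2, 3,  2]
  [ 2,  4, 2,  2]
x^3 - 18*x^2 + 108*x - 216

The characteristic polynomial is χ_A(x) = (x - 6)^4, so the eigenvalues are known. The minimal polynomial is
  m_A(x) = Π_λ (x − λ)^{k_λ}
where k_λ is the size of the *largest* Jordan block for λ (equivalently, the smallest k with (A − λI)^k v = 0 for every generalised eigenvector v of λ).

  λ = 6: largest Jordan block has size 3, contributing (x − 6)^3

So m_A(x) = (x - 6)^3 = x^3 - 18*x^2 + 108*x - 216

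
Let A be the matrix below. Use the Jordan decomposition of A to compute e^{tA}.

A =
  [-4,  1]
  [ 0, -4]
e^{tA} =
  [exp(-4*t), t*exp(-4*t)]
  [0, exp(-4*t)]

Strategy: write A = P · J · P⁻¹ where J is a Jordan canonical form, so e^{tA} = P · e^{tJ} · P⁻¹, and e^{tJ} can be computed block-by-block.

A has Jordan form
J =
  [-4,  1]
  [ 0, -4]
(up to reordering of blocks).

Per-block formulas:
  For a 2×2 Jordan block J_2(-4): exp(t · J_2(-4)) = e^(-4t)·(I + t·N), where N is the 2×2 nilpotent shift.

After assembling e^{tJ} and conjugating by P, we get:

e^{tA} =
  [exp(-4*t), t*exp(-4*t)]
  [0, exp(-4*t)]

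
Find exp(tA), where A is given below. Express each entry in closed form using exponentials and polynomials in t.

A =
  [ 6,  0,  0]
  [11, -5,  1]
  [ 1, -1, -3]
e^{tA} =
  [exp(6*t), 0, 0]
  [t*exp(-4*t) + exp(6*t) - exp(-4*t), -t*exp(-4*t) + exp(-4*t), t*exp(-4*t)]
  [t*exp(-4*t), -t*exp(-4*t), t*exp(-4*t) + exp(-4*t)]

Strategy: write A = P · J · P⁻¹ where J is a Jordan canonical form, so e^{tA} = P · e^{tJ} · P⁻¹, and e^{tJ} can be computed block-by-block.

A has Jordan form
J =
  [-4,  1, 0]
  [ 0, -4, 0]
  [ 0,  0, 6]
(up to reordering of blocks).

Per-block formulas:
  For a 1×1 block at λ = 6: exp(t · [6]) = [e^(6t)].
  For a 2×2 Jordan block J_2(-4): exp(t · J_2(-4)) = e^(-4t)·(I + t·N), where N is the 2×2 nilpotent shift.

After assembling e^{tJ} and conjugating by P, we get:

e^{tA} =
  [exp(6*t), 0, 0]
  [t*exp(-4*t) + exp(6*t) - exp(-4*t), -t*exp(-4*t) + exp(-4*t), t*exp(-4*t)]
  [t*exp(-4*t), -t*exp(-4*t), t*exp(-4*t) + exp(-4*t)]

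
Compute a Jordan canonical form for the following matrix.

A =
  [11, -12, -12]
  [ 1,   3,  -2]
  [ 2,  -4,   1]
J_2(5) ⊕ J_1(5)

The characteristic polynomial is
  det(x·I − A) = x^3 - 15*x^2 + 75*x - 125 = (x - 5)^3

Eigenvalues and multiplicities (the geometric multiplicity of λ is n − rank(A − λI), which equals the number of Jordan blocks for λ):
  λ = 5: algebraic multiplicity = 3, geometric multiplicity = 2

Determining the block sizes for each eigenvalue:
  λ = 5: 2 blocks summing to 3 forces exactly one block of size 2 and the rest size 1 → block sizes [2, 1]

Assembling the blocks gives a Jordan form
J =
  [5, 1, 0]
  [0, 5, 0]
  [0, 0, 5]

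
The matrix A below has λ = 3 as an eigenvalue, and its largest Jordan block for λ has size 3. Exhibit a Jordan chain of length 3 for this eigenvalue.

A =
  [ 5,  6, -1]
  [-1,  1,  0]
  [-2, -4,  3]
A Jordan chain for λ = 3 of length 3:
v_1 = (4, -2, -4)ᵀ
v_2 = (6, -2, -4)ᵀ
v_3 = (0, 1, 0)ᵀ

Let N = A − (3)·I. We want v_3 with N^3 v_3 = 0 but N^2 v_3 ≠ 0; then v_{j-1} := N · v_j for j = 3, …, 2.

Pick v_3 = (0, 1, 0)ᵀ.
Then v_2 = N · v_3 = (6, -2, -4)ᵀ.
Then v_1 = N · v_2 = (4, -2, -4)ᵀ.

Sanity check: (A − (3)·I) v_1 = (0, 0, 0)ᵀ = 0. ✓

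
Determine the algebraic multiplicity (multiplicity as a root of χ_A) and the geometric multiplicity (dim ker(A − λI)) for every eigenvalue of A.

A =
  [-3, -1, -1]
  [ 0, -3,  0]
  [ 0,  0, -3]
λ = -3: alg = 3, geom = 2

Step 1 — factor the characteristic polynomial to read off the algebraic multiplicities:
  χ_A(x) = (x + 3)^3

Step 2 — compute geometric multiplicities via the rank-nullity identity g(λ) = n − rank(A − λI):
  rank(A − (-3)·I) = 1, so dim ker(A − (-3)·I) = n − 1 = 2

Summary:
  λ = -3: algebraic multiplicity = 3, geometric multiplicity = 2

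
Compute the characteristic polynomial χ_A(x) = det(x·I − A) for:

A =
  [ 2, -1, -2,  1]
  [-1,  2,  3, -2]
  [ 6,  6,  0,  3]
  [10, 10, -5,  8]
x^4 - 12*x^3 + 54*x^2 - 108*x + 81

Expanding det(x·I − A) (e.g. by cofactor expansion or by noting that A is similar to its Jordan form J, which has the same characteristic polynomial as A) gives
  χ_A(x) = x^4 - 12*x^3 + 54*x^2 - 108*x + 81
which factors as (x - 3)^4. The eigenvalues (with algebraic multiplicities) are λ = 3 with multiplicity 4.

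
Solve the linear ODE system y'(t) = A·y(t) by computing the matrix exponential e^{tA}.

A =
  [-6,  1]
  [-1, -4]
e^{tA} =
  [-t*exp(-5*t) + exp(-5*t), t*exp(-5*t)]
  [-t*exp(-5*t), t*exp(-5*t) + exp(-5*t)]

Strategy: write A = P · J · P⁻¹ where J is a Jordan canonical form, so e^{tA} = P · e^{tJ} · P⁻¹, and e^{tJ} can be computed block-by-block.

A has Jordan form
J =
  [-5,  1]
  [ 0, -5]
(up to reordering of blocks).

Per-block formulas:
  For a 2×2 Jordan block J_2(-5): exp(t · J_2(-5)) = e^(-5t)·(I + t·N), where N is the 2×2 nilpotent shift.

After assembling e^{tJ} and conjugating by P, we get:

e^{tA} =
  [-t*exp(-5*t) + exp(-5*t), t*exp(-5*t)]
  [-t*exp(-5*t), t*exp(-5*t) + exp(-5*t)]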